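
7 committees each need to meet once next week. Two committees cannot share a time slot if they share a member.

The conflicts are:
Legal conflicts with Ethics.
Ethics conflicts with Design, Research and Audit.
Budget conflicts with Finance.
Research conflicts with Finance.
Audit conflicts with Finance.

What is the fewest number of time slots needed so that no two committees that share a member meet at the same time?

2

Budget and Finance conflict, so at least 2 time slots are needed.
2 time slots suffice: Legal=2, Ethics=1, Design=2, Budget=2, Research=2, Audit=2, Finance=1. No two conflicting committees share a time slot.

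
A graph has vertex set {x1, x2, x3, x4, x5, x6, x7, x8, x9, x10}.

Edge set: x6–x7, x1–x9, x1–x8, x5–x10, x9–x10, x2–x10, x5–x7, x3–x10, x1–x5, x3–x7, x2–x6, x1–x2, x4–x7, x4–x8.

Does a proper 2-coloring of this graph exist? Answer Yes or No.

The cycle x4-x7-x5-x1-x8-x4 has odd length 5, so it cannot be 2-colored; at least 3 colors are needed.
So 2 colors are not enough.

No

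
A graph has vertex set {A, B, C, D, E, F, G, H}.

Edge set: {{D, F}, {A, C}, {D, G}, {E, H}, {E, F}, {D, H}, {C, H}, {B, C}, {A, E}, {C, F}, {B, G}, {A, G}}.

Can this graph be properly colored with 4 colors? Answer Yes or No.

Yes

The chromatic number is 3. The cycle H-D-G-A-E-H has odd length 5, so it cannot be 2-colored; at least 3 colors are needed.
3 colors suffice: color red → {C, E, G}; color blue → {A, B, D}; color green → {F, H}.
Since 4 ≥ 3, a proper 4-coloring certainly exists.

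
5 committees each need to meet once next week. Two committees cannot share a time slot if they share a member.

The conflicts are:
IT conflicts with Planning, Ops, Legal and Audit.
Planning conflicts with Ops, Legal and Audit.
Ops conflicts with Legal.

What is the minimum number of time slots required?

IT, Planning, Ops, Legal pairwise conflict, so at least 4 time slots are needed.
4 time slots suffice: time slot 1 → {Planning}; time slot 2 → {IT}; time slot 3 → {Legal, Audit}; time slot 4 → {Ops}. Every pair that conflicts lands in different time slots.

4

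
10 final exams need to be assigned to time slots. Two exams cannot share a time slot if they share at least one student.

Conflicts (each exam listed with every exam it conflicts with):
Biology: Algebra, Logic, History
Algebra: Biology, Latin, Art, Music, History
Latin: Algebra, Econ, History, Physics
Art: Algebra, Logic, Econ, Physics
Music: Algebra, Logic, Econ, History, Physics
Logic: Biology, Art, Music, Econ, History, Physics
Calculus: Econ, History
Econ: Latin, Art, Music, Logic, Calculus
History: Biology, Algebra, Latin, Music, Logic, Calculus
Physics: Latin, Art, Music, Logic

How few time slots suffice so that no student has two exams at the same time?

3

Music, Logic, Econ are mutually in conflict, so at least 3 time slots are needed.
3 time slots suffice: time slot 1 → {Econ, History, Physics}; time slot 2 → {Algebra, Logic, Calculus}; time slot 3 → {Biology, Latin, Art, Music}. Every pair that conflicts lands in different time slots.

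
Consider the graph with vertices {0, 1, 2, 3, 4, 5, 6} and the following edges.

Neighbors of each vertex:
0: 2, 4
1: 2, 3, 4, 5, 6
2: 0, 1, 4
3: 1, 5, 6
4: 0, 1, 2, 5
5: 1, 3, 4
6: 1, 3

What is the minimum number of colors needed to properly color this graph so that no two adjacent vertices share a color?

3

1, 3, 6 are pairwise adjacent, so at least 3 colors are needed.
3 colors suffice: color red → {0, 1}; color blue → {3, 4}; color green → {2, 5, 6}. Every edge joins two different colors.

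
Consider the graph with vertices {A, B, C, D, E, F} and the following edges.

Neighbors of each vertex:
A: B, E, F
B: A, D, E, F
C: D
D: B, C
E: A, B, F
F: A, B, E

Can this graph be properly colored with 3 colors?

No

A, B, E, F are mutually adjacent (a clique of size 4), so at least 4 colors are needed.
So 3 colors are not enough.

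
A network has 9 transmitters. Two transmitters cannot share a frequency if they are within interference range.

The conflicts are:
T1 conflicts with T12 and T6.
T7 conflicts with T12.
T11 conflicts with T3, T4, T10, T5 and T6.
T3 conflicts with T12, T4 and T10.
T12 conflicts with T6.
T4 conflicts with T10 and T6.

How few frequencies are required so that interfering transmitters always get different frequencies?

4

T11, T3, T4, T10 pairwise conflict, so at least 4 frequencies are needed.
Using 4 frequencies: T1=3, T7=2, T11=1, T3=2, T12=1, T4=3, T10=4, T5=2, T6=2. Every pair that conflicts lands in different frequencies.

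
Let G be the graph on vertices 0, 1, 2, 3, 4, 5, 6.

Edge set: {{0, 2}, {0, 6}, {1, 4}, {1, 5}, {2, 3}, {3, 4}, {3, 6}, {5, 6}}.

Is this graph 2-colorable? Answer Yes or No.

No

The cycle 1-4-3-6-5-1 has odd length 5, so it cannot be 2-colored; at least 3 colors are needed.
So 2 colors are not enough.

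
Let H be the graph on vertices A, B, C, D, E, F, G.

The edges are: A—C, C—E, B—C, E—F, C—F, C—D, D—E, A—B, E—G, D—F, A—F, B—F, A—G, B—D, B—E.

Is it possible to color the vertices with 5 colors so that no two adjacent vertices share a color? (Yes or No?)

Yes

The chromatic number is 5. B, C, D, E, F are pairwise adjacent (a clique of size 5), so at least 5 colors are needed.
5 colors suffice: color 1 → {B, G}; color 2 → {F}; color 3 → {C}; color 4 → {A, E}; color 5 → {D}.
That is already a proper 5-coloring.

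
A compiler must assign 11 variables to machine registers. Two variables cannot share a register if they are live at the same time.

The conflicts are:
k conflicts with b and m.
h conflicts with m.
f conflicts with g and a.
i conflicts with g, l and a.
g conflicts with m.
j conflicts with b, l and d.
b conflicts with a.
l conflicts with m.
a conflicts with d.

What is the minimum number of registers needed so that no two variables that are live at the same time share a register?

The cycle j-b-k-m-l-j has odd length 5, so it cannot be 2-colored; at least 3 registers are needed.
3 registers suffice: register 1 → {j, m, a}; register 2 → {h, g, b, l, d}; register 3 → {k, f, i}. Each listed conflict is separated.

3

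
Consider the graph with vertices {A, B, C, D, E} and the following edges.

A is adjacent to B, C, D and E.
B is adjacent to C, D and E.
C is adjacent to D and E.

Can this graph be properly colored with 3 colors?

A, B, C, D form a clique, so at least 4 colors are needed.
So 3 colors are not enough.

No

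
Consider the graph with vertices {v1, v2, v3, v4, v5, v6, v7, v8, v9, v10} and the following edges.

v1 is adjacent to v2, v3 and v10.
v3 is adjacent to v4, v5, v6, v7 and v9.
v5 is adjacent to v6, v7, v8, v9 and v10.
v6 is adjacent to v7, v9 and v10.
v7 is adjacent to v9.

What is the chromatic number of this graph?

5

v3, v5, v6, v7, v9 are mutually adjacent (a clique of size 5), so at least 5 colors are needed.
A valid assignment using 5 colors: v1=2, v2=1, v3=1, v4=2, v5=2, v6=3, v7=5, v8=1, v9=4, v10=1. No two adjacent vertices share a color.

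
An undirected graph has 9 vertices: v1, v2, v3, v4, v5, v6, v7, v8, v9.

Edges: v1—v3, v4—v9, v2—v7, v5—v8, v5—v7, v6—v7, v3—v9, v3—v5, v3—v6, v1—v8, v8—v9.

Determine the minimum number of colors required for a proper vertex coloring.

2

v2 and v7 are adjacent, so at least 2 colors are needed.
One proper 2-coloring: v1=blue, v2=blue, v3=red, v4=red, v5=blue, v6=blue, v7=red, v8=red, v9=blue. Every edge joins two different colors.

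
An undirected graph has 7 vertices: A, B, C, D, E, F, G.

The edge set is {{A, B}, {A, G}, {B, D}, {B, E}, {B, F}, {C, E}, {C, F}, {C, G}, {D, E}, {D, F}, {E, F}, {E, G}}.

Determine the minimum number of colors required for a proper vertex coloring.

B, D, E, F are mutually adjacent (a clique of size 4), so at least 4 colors are needed.
4 colors suffice: color 1 → {A, E}; color 2 → {F, G}; color 3 → {B, C}; color 4 → {D}. Each edge has distinct colors on its endpoints.

4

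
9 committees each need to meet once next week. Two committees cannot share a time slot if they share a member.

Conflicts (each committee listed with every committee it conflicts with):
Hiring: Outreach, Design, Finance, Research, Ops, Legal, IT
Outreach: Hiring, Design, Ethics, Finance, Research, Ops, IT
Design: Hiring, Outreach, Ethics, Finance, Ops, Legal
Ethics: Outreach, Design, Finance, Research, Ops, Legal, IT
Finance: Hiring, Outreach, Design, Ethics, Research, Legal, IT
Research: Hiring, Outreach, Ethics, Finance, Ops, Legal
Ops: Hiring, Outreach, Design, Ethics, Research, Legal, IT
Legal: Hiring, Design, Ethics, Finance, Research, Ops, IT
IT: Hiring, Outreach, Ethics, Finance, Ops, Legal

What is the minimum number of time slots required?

Ethics, Ops, Legal, IT pairwise conflict, so at least 4 time slots are needed.
Using 4 time slots: Hiring=1, Outreach=3, Design=4, Ethics=1, Finance=2, Research=4, Ops=2, Legal=3, IT=4. Each listed conflict is separated.

4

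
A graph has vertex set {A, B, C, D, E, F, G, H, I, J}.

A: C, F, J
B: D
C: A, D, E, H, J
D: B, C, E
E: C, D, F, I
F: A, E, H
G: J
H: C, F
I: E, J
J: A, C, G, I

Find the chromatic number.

3

A, C, J are mutually adjacent, so at least 3 colors are needed.
A valid assignment using 3 colors: A=3, B=1, C=1, D=3, E=2, F=1, G=1, H=2, I=1, J=2. No two adjacent vertices share a color.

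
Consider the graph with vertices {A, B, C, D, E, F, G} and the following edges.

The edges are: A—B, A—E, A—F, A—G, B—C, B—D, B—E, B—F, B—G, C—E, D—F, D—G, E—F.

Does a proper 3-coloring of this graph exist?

No

A, B, E, F are pairwise adjacent (a clique of size 4), so at least 4 colors are needed.
So 3 colors are not enough.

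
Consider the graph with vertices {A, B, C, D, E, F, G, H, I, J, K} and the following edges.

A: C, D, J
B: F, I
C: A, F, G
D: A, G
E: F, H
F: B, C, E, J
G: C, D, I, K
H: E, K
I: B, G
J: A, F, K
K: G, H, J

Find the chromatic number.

The cycle B-I-G-C-F-B has odd length 5, so it cannot be 2-colored; at least 3 colors are needed.
3 colors suffice: color 1 → {A, F, G, H}; color 2 → {B, C, D, E, K}; color 3 → {I, J}. Each edge has distinct colors on its endpoints.

3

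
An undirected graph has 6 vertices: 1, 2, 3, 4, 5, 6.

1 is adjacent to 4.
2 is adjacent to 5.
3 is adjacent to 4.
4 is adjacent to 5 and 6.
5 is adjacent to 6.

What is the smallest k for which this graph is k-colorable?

3

4, 5, 6 are mutually adjacent, so at least 3 colors are needed.
3 colors suffice: color red → {2, 4}; color blue → {1, 3, 5}; color green → {6}. Each edge has distinct colors on its endpoints.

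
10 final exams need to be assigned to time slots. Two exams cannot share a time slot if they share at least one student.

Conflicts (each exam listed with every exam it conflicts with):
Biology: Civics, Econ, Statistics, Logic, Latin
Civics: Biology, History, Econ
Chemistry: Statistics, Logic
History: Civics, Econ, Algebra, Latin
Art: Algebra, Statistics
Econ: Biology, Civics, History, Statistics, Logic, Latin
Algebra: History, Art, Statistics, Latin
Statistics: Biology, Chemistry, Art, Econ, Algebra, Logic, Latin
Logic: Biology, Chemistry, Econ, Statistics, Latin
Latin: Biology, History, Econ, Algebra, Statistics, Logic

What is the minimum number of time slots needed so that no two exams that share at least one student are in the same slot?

5

Biology, Econ, Statistics, Logic, Latin are mutually in conflict, so at least 5 time slots are needed.
Using 5 time slots: Biology=5, Civics=3, Chemistry=2, History=1, Art=3, Econ=2, Algebra=2, Statistics=1, Logic=4, Latin=3. No two conflicting exams share a time slot.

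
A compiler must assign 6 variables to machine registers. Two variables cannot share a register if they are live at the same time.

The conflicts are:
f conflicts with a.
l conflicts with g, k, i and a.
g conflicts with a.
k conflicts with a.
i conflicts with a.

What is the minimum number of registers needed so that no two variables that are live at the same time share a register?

l, i, a are mutually in conflict, so at least 3 registers are needed.
A valid assignment using 3 registers: f=2, l=2, g=3, k=3, i=3, a=1. Each listed conflict is separated.

3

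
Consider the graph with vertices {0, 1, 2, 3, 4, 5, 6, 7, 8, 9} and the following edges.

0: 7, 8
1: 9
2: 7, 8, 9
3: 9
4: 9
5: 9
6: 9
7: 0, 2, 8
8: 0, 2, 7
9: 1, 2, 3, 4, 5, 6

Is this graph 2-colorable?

0, 7, 8 form a triangle, so at least 3 colors are needed.
So 2 colors are not enough.

No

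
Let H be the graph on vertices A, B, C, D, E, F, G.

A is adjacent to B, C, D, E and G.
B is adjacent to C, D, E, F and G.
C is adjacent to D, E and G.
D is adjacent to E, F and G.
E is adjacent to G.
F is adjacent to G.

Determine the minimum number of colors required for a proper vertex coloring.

6

A, B, C, D, E, G form a clique, so at least 6 colors are needed.
6 colors suffice: color 1 → {B}; color 2 → {D}; color 3 → {G}; color 4 → {A, F}; color 5 → {E}; color 6 → {C}. Each edge has distinct colors on its endpoints.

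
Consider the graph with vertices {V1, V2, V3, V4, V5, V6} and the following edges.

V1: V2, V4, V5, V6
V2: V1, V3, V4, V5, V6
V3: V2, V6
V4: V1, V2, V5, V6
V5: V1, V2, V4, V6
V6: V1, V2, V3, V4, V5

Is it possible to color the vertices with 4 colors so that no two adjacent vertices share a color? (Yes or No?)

V1, V2, V4, V5, V6 are mutually adjacent (a clique of size 5), so at least 5 colors are needed.
So 4 colors are not enough.

No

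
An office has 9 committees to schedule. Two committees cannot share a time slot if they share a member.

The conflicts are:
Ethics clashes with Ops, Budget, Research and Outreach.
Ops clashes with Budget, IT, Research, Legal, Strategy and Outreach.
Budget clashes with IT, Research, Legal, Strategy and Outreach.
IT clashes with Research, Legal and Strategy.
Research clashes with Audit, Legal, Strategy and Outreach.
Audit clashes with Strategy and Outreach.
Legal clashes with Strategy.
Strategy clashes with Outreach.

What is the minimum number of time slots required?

Ops, Budget, IT, Research, Legal, Strategy pairwise conflict, so at least 6 time slots are needed.
6 time slots suffice: time slot 1 → {Research}; time slot 2 → {Ops, Audit}; time slot 3 → {Budget}; time slot 4 → {Ethics, Strategy}; time slot 5 → {Legal, Outreach}; time slot 6 → {IT}. Each listed conflict is separated.

6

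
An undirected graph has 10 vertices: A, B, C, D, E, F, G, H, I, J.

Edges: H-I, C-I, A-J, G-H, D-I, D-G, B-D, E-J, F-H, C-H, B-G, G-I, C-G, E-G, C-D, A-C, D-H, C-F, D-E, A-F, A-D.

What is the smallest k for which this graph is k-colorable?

5

C, D, G, H, I are mutually adjacent (a clique of size 5), so at least 5 colors are needed.
One proper 5-coloring: A=3, B=2, C=2, D=1, E=2, F=1, G=3, H=4, I=5, J=1. No two adjacent vertices share a color.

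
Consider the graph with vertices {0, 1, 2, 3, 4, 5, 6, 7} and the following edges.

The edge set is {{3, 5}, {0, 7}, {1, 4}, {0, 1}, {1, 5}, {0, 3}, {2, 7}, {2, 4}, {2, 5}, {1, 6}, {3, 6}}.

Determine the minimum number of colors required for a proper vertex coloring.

3

The cycle 0-3-5-2-7-0 has odd length 5, so it cannot be 2-colored; at least 3 colors are needed.
A valid assignment using 3 colors: 0=blue, 1=red, 2=red, 3=red, 4=blue, 5=blue, 6=blue, 7=green. Every edge joins two different colors.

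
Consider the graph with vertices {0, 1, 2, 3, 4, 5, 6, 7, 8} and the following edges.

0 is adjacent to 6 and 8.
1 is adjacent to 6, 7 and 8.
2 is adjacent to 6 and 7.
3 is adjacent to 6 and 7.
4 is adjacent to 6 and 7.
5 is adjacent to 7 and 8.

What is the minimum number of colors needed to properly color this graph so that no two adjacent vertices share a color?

1 and 6 are adjacent, so at least 2 colors are needed.
2 colors suffice: color red → {6, 7, 8}; color blue → {0, 1, 2, 3, 4, 5}. No two adjacent vertices share a color.

2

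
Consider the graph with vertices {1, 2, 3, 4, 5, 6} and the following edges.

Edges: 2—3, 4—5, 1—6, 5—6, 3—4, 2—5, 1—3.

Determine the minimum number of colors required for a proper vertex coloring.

The cycle 5-4-3-1-6-5 has odd length 5, so it cannot be 2-colored; at least 3 colors are needed.
3 colors suffice: 1=c, 2=b, 3=a, 4=b, 5=a, 6=b. Every edge joins two different colors.

3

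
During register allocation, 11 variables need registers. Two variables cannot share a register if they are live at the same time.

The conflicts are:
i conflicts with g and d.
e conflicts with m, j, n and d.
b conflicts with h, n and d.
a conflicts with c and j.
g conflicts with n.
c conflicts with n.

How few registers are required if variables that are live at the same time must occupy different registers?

The cycle i-d-e-n-g-i has odd length 5, so it cannot be 2-colored; at least 3 registers are needed.
3 registers suffice: i=1, e=1, b=1, a=3, h=2, g=3, c=1, m=2, j=2, n=2, d=2. Each listed conflict is separated.

3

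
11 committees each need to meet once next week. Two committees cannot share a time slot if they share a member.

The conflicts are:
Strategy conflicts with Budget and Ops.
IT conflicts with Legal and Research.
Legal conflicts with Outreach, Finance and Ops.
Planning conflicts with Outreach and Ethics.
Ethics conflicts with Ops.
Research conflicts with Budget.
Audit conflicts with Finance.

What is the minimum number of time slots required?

3

The cycle Ethics-Ops-Legal-Outreach-Planning-Ethics has odd length 5, so it cannot be 2-colored; at least 3 time slots are needed.
3 time slots suffice: time slot 1 → {Strategy, Legal, Ethics, Research, Audit}; time slot 2 → {IT, Outreach, Finance, Budget, Ops}; time slot 3 → {Planning}. Each listed conflict is separated.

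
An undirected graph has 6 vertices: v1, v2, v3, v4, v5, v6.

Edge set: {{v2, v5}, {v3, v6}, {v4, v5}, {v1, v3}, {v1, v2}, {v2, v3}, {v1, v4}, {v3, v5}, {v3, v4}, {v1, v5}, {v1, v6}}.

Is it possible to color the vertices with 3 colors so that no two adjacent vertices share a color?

v1, v3, v4, v5 are mutually adjacent (a clique of size 4), so at least 4 colors are needed.
So 3 colors are not enough.

No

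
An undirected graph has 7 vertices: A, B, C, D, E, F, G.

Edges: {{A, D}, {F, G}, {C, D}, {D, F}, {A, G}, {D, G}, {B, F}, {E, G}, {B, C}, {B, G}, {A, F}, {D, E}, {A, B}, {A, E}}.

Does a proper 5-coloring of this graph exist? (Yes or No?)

The chromatic number is 4. A, D, E, G form a clique, so at least 4 colors are needed.
4 colors suffice: color red → {A, C}; color blue → {B, D}; color green → {G}; color yellow → {E, F}.
Since 5 ≥ 4, a proper 5-coloring certainly exists.

Yes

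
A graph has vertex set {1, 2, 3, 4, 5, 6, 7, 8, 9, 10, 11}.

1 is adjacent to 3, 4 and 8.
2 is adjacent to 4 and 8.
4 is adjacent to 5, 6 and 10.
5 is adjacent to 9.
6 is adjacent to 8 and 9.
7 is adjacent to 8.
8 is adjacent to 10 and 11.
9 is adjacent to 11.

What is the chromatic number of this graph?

2

4 and 5 are adjacent, so at least 2 colors are needed.
A valid assignment using 2 colors: 1=b, 2=b, 3=a, 4=a, 5=b, 6=b, 7=b, 8=a, 9=a, 10=b, 11=b. No two adjacent vertices share a color.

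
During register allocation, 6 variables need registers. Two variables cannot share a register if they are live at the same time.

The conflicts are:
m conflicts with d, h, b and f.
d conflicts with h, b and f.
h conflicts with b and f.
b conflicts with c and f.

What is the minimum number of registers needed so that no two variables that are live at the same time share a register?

m, d, h, b, f all conflict with each other, so at least 5 registers are needed.
5 registers suffice: register 1 → {b}; register 2 → {d, c}; register 3 → {f}; register 4 → {m}; register 5 → {h}. No two conflicting variables share a register.

5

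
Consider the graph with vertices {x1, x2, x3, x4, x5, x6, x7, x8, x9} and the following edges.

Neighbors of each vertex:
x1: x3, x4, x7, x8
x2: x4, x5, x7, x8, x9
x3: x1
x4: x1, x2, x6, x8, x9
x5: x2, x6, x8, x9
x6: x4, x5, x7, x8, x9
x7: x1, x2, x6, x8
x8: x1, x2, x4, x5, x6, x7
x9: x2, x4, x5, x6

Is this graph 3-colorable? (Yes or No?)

Yes

The chromatic number is 3. x1, x4, x8 are pairwise adjacent, so at least 3 colors are needed.
3 colors suffice: color R → {x3, x8, x9}; color B → {x4, x5, x7}; color G → {x1, x2, x6}.
That is already a proper 3-coloring.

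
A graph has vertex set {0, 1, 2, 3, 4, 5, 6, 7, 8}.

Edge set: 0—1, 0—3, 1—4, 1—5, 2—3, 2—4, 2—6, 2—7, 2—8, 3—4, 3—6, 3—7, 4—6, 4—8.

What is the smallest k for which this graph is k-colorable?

4

2, 3, 4, 6 form a clique, so at least 4 colors are needed.
4 colors suffice: color red → {1, 3, 8}; color blue → {0, 4, 5, 7}; color green → {2}; color yellow → {6}. Each edge has distinct colors on its endpoints.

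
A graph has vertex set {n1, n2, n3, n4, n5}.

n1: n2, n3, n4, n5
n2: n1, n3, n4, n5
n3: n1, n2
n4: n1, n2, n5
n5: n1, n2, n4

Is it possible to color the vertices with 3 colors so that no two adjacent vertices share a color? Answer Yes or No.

n1, n2, n4, n5 form a clique, so at least 4 colors are needed.
So 3 colors are not enough.

No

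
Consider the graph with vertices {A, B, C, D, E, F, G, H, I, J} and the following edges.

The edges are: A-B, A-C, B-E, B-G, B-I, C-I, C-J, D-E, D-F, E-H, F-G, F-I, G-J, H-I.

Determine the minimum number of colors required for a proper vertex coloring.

3

The cycle D-E-H-I-F-D has odd length 5, so it cannot be 2-colored; at least 3 colors are needed.
3 colors suffice: color 1 → {A, E, G, I}; color 2 → {B, C, F, H}; color 3 → {D, J}. No two adjacent vertices share a color.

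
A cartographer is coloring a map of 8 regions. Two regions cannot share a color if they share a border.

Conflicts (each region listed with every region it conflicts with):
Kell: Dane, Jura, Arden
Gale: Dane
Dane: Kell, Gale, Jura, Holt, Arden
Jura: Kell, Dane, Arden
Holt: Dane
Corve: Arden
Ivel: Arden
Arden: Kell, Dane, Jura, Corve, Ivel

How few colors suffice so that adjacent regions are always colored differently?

4

Kell, Dane, Jura, Arden pairwise conflict, so at least 4 colors are needed.
4 colors suffice: color 1 → {Dane, Corve, Ivel}; color 2 → {Gale, Holt, Arden}; color 3 → {Jura}; color 4 → {Kell}. Every pair that conflicts lands in different colors.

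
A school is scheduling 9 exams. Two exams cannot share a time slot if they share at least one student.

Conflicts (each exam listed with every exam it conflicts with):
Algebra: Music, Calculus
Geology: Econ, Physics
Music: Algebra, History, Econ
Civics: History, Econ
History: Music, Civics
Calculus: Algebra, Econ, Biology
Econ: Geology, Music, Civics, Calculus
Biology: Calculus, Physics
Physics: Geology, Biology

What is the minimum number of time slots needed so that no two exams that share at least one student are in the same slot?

The cycle Physics-Geology-Econ-Calculus-Biology-Physics has odd length 5, so it cannot be 2-colored; at least 3 time slots are needed.
3 time slots suffice: Algebra=1, Geology=2, Music=2, Civics=2, History=1, Calculus=2, Econ=1, Biology=1, Physics=3. Every pair that conflicts lands in different time slots.

3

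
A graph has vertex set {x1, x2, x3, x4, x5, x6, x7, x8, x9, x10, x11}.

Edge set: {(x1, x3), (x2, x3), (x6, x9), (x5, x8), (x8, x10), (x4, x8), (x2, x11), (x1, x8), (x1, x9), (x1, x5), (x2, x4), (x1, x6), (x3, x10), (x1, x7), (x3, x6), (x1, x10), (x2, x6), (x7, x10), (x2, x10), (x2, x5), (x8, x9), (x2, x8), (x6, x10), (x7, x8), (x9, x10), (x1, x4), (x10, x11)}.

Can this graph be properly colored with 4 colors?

Yes

The chromatic number is 4. x1, x6, x9, x10 form a clique, so at least 4 colors are needed.
4 colors suffice: color 1 → {x4, x5, x10}; color 2 → {x1, x2}; color 3 → {x6, x8, x11}; color 4 → {x3, x7, x9}.
That is already a proper 4-coloring.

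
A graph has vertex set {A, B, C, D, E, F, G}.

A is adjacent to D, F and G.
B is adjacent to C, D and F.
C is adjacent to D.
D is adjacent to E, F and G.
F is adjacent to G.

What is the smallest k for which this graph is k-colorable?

A, D, F, G form a clique, so at least 4 colors are needed.
4 colors suffice: color 1 → {D}; color 2 → {C, E, F}; color 3 → {A, B}; color 4 → {G}. Each edge has distinct colors on its endpoints.

4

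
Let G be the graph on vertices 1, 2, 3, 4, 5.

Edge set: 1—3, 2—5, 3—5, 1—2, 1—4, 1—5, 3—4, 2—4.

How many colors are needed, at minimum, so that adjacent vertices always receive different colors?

1, 3, 5 are pairwise adjacent, so at least 3 colors are needed.
3 colors suffice: color red → {1}; color blue → {4, 5}; color green → {2, 3}. Every edge joins two different colors.

3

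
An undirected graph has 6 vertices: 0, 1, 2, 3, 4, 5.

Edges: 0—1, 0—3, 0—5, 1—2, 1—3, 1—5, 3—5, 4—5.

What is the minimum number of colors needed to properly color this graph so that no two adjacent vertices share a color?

4

0, 1, 3, 5 are mutually adjacent (a clique of size 4), so at least 4 colors are needed.
A valid assignment using 4 colors: 0=d, 1=a, 2=b, 3=c, 4=a, 5=b. No two adjacent vertices share a color.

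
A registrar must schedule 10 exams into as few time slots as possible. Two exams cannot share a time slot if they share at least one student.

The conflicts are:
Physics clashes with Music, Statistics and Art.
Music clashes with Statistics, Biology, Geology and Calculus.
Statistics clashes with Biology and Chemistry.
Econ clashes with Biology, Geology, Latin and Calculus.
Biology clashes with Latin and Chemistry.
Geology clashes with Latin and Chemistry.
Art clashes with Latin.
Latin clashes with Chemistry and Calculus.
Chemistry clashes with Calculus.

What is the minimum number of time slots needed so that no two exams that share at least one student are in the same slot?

3

Econ, Latin, Calculus are mutually in conflict, so at least 3 time slots are needed.
3 time slots suffice: Physics=3, Music=2, Statistics=1, Econ=2, Biology=3, Geology=3, Art=2, Latin=1, Chemistry=2, Calculus=3. Each listed conflict is separated.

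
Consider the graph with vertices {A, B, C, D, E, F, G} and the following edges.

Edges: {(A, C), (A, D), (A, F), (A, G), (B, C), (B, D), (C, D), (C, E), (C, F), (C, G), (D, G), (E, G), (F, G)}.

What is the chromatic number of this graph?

4

A, C, F, G are mutually adjacent (a clique of size 4), so at least 4 colors are needed.
One proper 4-coloring: A=3, B=2, C=1, D=4, E=3, F=4, G=2. Every edge joins two different colors.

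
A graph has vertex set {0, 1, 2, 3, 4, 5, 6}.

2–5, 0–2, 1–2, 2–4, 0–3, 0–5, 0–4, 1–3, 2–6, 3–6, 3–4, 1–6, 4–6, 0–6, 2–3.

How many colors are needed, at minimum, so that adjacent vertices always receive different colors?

5

0, 2, 3, 4, 6 are mutually adjacent (a clique of size 5), so at least 5 colors are needed.
5 colors suffice: color a → {2}; color b → {5, 6}; color c → {0, 1}; color d → {3}; color e → {4}. Each edge has distinct colors on its endpoints.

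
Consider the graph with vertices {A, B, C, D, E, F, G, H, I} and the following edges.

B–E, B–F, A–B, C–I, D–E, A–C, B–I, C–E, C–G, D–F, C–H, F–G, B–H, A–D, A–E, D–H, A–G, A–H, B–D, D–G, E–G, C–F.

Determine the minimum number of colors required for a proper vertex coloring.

A, B, D, H form a clique, so at least 4 colors are needed.
4 colors suffice: color 1 → {C, D}; color 2 → {A, F, I}; color 3 → {B, G}; color 4 → {E, H}. Each edge has distinct colors on its endpoints.

4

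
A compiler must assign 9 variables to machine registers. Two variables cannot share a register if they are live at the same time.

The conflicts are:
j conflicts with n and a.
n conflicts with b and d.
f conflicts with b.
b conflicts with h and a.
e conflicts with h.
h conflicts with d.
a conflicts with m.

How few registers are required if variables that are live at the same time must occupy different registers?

j and a conflict, so at least 2 registers are needed.
2 registers suffice: register 1 → {j, b, e, d, m}; register 2 → {n, f, h, a}. Each listed conflict is separated.

2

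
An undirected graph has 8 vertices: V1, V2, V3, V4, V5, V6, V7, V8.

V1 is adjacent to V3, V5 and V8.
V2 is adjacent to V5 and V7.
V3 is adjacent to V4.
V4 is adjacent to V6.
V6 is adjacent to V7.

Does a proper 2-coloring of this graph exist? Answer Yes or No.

The cycle V7-V2-V5-V1-V3-V4-V6-V7 has odd length 7, so it cannot be 2-colored; at least 3 colors are needed.
So 2 colors are not enough.

No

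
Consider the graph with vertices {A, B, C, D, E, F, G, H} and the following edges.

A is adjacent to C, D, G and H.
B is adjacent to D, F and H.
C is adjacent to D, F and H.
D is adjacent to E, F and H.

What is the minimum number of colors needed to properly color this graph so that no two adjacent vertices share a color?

A, C, D, H are mutually adjacent (a clique of size 4), so at least 4 colors are needed.
4 colors suffice: A=green, B=blue, C=blue, D=red, E=blue, F=green, G=red, H=yellow. No two adjacent vertices share a color.

4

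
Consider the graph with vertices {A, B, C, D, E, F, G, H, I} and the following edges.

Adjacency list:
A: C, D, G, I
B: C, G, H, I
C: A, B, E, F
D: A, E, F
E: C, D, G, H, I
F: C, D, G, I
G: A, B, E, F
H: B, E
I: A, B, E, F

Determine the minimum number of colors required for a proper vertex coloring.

F and I are adjacent, so at least 2 colors are needed.
One proper 2-coloring: A=1, B=1, C=2, D=2, E=1, F=1, G=2, H=2, I=2. No two adjacent vertices share a color.

2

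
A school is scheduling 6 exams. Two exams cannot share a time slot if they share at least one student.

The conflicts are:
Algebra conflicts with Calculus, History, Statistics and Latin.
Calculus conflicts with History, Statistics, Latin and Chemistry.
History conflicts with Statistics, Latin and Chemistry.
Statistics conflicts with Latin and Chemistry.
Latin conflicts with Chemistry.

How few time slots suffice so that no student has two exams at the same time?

Calculus, History, Statistics, Latin, Chemistry all conflict with each other, so at least 5 time slots are needed.
5 time slots suffice: time slot 1 → {Calculus}; time slot 2 → {Latin}; time slot 3 → {Statistics}; time slot 4 → {History}; time slot 5 → {Algebra, Chemistry}. No two conflicting exams share a time slot.

5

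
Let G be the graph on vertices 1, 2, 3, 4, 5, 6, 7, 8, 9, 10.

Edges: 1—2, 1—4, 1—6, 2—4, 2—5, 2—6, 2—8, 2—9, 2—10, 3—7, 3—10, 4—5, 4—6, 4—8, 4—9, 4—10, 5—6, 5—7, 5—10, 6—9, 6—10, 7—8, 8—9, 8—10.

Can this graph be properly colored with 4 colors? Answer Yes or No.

No

2, 4, 5, 6, 10 are mutually adjacent (a clique of size 5), so at least 5 colors are needed.
So 4 colors are not enough.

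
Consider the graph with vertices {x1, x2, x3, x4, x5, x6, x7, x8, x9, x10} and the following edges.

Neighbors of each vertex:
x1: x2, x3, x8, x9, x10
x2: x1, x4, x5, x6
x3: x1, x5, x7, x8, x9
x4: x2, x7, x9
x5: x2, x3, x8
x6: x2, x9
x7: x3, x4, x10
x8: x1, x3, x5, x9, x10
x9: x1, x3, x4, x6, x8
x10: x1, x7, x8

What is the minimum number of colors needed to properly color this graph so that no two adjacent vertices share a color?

x1, x3, x8, x9 are pairwise adjacent (a clique of size 4), so at least 4 colors are needed.
One proper 4-coloring: x1=R, x2=B, x3=Y, x4=R, x5=R, x6=R, x7=G, x8=G, x9=B, x10=B. No two adjacent vertices share a color.

4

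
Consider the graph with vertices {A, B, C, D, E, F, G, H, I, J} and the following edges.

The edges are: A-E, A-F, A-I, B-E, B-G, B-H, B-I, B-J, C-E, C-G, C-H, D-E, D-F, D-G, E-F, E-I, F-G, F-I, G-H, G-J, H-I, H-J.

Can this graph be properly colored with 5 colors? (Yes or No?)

Yes

The chromatic number is 4. B, G, H, J are mutually adjacent (a clique of size 4), so at least 4 colors are needed.
4 colors suffice: color 1 → {E, G}; color 2 → {F, H}; color 3 → {A, B, C, D}; color 4 → {I, J}.
Since 5 ≥ 4, a proper 5-coloring certainly exists.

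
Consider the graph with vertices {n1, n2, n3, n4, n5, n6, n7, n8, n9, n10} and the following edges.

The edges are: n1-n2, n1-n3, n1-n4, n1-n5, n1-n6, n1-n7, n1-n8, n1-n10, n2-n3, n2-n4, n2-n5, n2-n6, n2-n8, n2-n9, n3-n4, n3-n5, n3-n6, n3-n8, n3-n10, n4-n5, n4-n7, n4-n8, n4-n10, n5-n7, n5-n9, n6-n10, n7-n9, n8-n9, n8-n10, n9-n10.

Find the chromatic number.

n1, n3, n4, n8, n10 are mutually adjacent (a clique of size 5), so at least 5 colors are needed.
5 colors suffice: n1=red, n2=yellow, n3=blue, n4=green, n5=purple, n6=green, n7=blue, n8=purple, n9=red, n10=yellow. Each edge has distinct colors on its endpoints.

5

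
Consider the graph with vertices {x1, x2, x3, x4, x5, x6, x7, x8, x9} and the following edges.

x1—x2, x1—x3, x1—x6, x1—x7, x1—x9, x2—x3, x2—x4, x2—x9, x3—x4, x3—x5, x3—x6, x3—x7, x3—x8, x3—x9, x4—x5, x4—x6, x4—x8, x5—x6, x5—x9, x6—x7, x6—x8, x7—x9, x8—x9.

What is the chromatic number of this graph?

x3, x4, x6, x8 are pairwise adjacent (a clique of size 4), so at least 4 colors are needed.
4 colors suffice: color 1 → {x3}; color 2 → {x6, x9}; color 3 → {x1, x4}; color 4 → {x2, x5, x7, x8}. Every edge joins two different colors.

4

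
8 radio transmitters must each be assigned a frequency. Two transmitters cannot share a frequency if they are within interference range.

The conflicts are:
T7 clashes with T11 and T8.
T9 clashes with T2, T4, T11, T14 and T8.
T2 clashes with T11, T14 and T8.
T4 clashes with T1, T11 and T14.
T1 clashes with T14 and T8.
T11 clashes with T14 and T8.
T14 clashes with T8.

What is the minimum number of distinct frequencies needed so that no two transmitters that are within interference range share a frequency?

T9, T2, T11, T14, T8 pairwise conflict, so at least 5 frequencies are needed.
5 frequencies suffice: T7=1, T9=4, T2=5, T4=2, T1=3, T11=3, T14=1, T8=2. No two conflicting transmitters share a frequency.

5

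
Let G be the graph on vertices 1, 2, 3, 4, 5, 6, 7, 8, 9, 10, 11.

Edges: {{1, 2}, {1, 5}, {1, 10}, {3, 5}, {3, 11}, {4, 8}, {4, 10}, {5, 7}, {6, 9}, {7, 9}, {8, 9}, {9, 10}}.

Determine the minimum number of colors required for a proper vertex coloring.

3

The cycle 1-10-9-7-5-1 has odd length 5, so it cannot be 2-colored; at least 3 colors are needed.
3 colors suffice: color red → {1, 3, 4, 9}; color blue → {2, 5, 6, 8, 10, 11}; color green → {7}. Each edge has distinct colors on its endpoints.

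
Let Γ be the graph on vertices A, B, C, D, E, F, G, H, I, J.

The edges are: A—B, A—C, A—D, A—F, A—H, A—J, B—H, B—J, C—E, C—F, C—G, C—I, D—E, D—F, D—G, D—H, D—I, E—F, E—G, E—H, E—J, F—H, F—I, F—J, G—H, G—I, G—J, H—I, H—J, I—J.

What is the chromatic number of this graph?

D, E, G, H are pairwise adjacent (a clique of size 4), so at least 4 colors are needed.
4 colors suffice: color 1 → {C, H}; color 2 → {B, F, G}; color 3 → {D, J}; color 4 → {A, E, I}. No two adjacent vertices share a color.

4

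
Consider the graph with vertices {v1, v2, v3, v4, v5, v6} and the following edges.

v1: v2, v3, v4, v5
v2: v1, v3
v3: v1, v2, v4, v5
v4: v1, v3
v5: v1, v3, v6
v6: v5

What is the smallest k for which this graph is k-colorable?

v1, v3, v5 are mutually adjacent, so at least 3 colors are needed.
One proper 3-coloring: v1=1, v2=3, v3=2, v4=3, v5=3, v6=1. Every edge joins two different colors.

3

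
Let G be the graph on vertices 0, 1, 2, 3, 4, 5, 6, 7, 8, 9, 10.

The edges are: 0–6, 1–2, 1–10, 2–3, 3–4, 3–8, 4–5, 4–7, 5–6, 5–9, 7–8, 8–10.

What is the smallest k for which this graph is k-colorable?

The cycle 1-2-3-8-10-1 has odd length 5, so it cannot be 2-colored; at least 3 colors are needed.
3 colors suffice: 0=a, 1=a, 2=b, 3=a, 4=b, 5=a, 6=b, 7=a, 8=b, 9=b, 10=c. Each edge has distinct colors on its endpoints.

3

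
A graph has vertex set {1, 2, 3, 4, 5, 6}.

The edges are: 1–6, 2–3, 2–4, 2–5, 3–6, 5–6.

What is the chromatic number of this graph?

1 and 6 are adjacent, so at least 2 colors are needed.
2 colors suffice: color a → {2, 6}; color b → {1, 3, 4, 5}. No two adjacent vertices share a color.

2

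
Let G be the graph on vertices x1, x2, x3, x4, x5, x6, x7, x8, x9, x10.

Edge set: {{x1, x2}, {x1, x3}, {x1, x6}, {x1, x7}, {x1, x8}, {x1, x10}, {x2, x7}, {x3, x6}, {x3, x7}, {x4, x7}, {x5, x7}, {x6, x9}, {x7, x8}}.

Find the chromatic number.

x1, x2, x7 are mutually adjacent, so at least 3 colors are needed.
One proper 3-coloring: x1=2, x2=3, x3=3, x4=2, x5=2, x6=1, x7=1, x8=3, x9=2, x10=1. Every edge joins two different colors.

3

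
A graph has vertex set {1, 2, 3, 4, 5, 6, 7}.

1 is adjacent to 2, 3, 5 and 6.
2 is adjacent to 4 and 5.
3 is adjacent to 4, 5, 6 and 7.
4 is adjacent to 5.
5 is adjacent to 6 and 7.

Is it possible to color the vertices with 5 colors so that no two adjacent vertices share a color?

The chromatic number is 4. 1, 3, 5, 6 are pairwise adjacent (a clique of size 4), so at least 4 colors are needed.
4 colors suffice: 1=green, 2=blue, 3=blue, 4=green, 5=red, 6=yellow, 7=green.
Since 5 ≥ 4, a proper 5-coloring certainly exists.

Yes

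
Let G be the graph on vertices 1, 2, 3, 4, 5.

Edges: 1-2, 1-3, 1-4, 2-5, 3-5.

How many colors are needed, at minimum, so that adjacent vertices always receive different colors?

2 and 5 are adjacent, so at least 2 colors are needed.
One proper 2-coloring: 1=a, 2=b, 3=b, 4=b, 5=a. Every edge joins two different colors.

2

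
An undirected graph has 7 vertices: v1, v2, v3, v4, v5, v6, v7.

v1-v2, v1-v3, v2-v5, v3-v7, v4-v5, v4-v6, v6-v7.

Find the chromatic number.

3

The cycle v4-v6-v7-v3-v1-v2-v5-v4 has odd length 7, so it cannot be 2-colored; at least 3 colors are needed.
3 colors suffice: color 1 → {v3, v5, v6}; color 2 → {v2, v4, v7}; color 3 → {v1}. No two adjacent vertices share a color.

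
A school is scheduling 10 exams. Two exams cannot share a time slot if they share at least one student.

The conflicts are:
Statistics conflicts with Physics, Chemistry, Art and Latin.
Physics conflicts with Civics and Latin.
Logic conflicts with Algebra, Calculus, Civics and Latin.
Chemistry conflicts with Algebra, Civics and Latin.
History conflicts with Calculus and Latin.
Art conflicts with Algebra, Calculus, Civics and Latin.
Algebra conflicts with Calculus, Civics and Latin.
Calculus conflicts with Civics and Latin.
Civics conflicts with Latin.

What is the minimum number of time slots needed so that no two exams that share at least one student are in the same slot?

Logic, Algebra, Calculus, Civics, Latin pairwise conflict, so at least 5 time slots are needed.
5 time slots suffice: time slot 1 → {Latin}; time slot 2 → {Statistics, History, Civics}; time slot 3 → {Physics, Chemistry, Calculus}; time slot 4 → {Algebra}; time slot 5 → {Logic, Art}. Every pair that conflicts lands in different time slots.

5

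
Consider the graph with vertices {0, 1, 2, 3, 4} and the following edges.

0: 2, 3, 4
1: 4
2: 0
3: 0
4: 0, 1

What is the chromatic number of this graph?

0 and 4 are adjacent, so at least 2 colors are needed.
A valid assignment using 2 colors: 0=red, 1=red, 2=blue, 3=blue, 4=blue. Each edge has distinct colors on its endpoints.

2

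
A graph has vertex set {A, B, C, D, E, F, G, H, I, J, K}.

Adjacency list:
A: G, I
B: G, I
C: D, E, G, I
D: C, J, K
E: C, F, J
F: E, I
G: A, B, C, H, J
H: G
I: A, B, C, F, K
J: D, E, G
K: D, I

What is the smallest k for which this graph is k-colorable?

C and I are adjacent, so at least 2 colors are needed.
2 colors suffice: color red → {D, E, G, I}; color blue → {A, B, C, F, H, J, K}. Every edge joins two different colors.

2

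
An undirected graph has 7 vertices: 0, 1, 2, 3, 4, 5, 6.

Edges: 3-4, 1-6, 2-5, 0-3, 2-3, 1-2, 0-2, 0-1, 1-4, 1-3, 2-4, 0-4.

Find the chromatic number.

5

0, 1, 2, 3, 4 are pairwise adjacent (a clique of size 5), so at least 5 colors are needed.
5 colors suffice: 0=purple, 1=blue, 2=red, 3=green, 4=yellow, 5=blue, 6=red. No two adjacent vertices share a color.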